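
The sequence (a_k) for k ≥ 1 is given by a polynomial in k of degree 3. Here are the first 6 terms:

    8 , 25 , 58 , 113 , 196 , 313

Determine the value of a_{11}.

1618

1st diffs: 17, 33, 55, 83, 117.
2nd diffs: 16, 22, 28, 34.
3rd diffs: 6, 6, 6 (constant).
Newton forward-difference form: a_k = 8 + 17·C(k-1,1) + 16·C(k-1,2) + 6·C(k-1,3).
At k = 11: k-1 = 10, so a_{11} = 8 + 170 + 720 + 720 = 1618.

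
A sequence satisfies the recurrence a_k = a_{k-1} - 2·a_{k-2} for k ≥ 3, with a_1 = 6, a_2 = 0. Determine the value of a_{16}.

1092

Step forward from the initial values:
a_3 = -12  a_4 = -12  a_5 = 12  …  a_{13} = -276  a_{14} = -540  a_{15} = 12  a_{16} = 1092.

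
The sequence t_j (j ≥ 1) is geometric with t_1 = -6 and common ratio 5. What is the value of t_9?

t_j = (-6)·5^(j-1).
t_9 = (-6)·5^8 = -2343750.

-2343750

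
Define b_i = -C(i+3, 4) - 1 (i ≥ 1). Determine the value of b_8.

C(11, 4) = 330, so b_8 = -331.

-331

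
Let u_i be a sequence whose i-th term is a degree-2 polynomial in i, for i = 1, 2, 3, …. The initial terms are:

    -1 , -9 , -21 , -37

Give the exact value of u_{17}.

-609

1st diffs: -8, -12, -16.
2nd diffs: -4, -4 (constant).
So u_i = -2i^2 - 2i + 3.
Evaluating at i = 17 gives u_{17} = -609.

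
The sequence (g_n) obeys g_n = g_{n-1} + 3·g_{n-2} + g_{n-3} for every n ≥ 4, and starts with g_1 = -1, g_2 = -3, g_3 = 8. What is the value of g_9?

407

Applying the relation repeatedly:
g_4 = -2; g_5 = 19; g_6 = 21; g_7 = 76; g_8 = 158; g_9 = 407.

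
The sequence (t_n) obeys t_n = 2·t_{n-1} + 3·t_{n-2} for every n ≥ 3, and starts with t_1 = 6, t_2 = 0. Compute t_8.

3276

Compute successive terms:
t_3 = 18  t_4 = 36  t_5 = 126  t_6 = 360  t_7 = 1098  t_8 = 3276.
(Characteristic roots are 3 and -1.)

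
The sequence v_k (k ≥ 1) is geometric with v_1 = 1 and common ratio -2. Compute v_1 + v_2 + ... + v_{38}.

v_k = 1·(-2)^(k-1).
S = 1·((-2)^38 - 1)/(-2 - 1) = 1·(274877906944 - 1)/(-3) = -91625968981.

-91625968981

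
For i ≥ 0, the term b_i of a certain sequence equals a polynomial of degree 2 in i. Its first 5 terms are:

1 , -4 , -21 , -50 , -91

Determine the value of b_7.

-286

1st diffs: -5, -17, -29, -41.
2nd diffs: -12, -12, -12 (constant).
Newton forward-difference form: b_i = 1 + (-5)·C(i,1) + (-12)·C(i,2).
At i = 7: i = 7, so b_7 = 1 - 35 - 252 = -286.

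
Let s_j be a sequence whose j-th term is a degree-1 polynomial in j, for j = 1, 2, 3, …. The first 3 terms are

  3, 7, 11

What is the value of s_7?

1st diffs: 4, 4 (constant).
So s_j = 4j - 1.
Evaluating at j = 7 gives s_7 = 27.

27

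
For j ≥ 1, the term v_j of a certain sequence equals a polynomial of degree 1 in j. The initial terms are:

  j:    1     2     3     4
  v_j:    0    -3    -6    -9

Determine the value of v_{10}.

1st diffs: -3, -3, -3 (constant).
So v_j = -3j + 3.
Evaluating at j = 10 gives v_{10} = -27.

-27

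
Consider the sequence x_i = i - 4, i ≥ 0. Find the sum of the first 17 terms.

Over i = 0..16: Σi = 136.
Total = (1)·136 + (-4)·17 = 68.

68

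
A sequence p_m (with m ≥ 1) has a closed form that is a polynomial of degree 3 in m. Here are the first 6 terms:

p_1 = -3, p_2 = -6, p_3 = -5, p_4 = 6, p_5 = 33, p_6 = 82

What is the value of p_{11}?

867

1st diffs: -3, 1, 11, 27, 49.
2nd diffs: 4, 10, 16, 22.
3rd diffs: 6, 6, 6 (constant).
So p_m = m^3 - 4m^2 + 2m - 2.
Evaluating at m = 11 gives p_{11} = 867.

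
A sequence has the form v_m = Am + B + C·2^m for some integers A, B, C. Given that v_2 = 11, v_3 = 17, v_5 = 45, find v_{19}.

524329

Plug in m = 2, 3, 5: 2A + B + 4C = 11; 3A + B + 8C = 17; 5A + B + 32C = 45.
Subtracting the first from the second: A + 4C = 6.
Subtracting the second from the third: 2A + 24C = 28.
Solving: C = 1, A = 2, then B = 3.
So v_m = 2·m + 3 + 1·2^m; at m=19 this is 524329.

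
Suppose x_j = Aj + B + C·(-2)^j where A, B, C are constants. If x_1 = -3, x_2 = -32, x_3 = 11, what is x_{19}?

At j = 1, 2, 3: A + B - 2C = -3; 2A + B + 4C = -32; 3A + B - 8C = 11.
Subtracting the first from the second: A + 6C = -29.
Subtracting the second from the third: A - 12C = 43.
Solving: C = -4, A = -5, then B = -6.
Hence x_{19} = -5·19 + (-6) + (-4)·(-524288) = 2097051.

2097051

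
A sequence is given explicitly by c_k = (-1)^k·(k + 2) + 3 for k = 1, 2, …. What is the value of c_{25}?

-24

(-1)^25 = -1; k + 2 at k=25 is 27; so c_{25} = -24.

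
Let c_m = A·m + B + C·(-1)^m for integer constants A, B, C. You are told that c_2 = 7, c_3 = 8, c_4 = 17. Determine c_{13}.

58

The three given values yield: 2A + B + C = 7; 3A + B - C = 8; 4A + B + C = 17.
Subtracting the first from the second: A - 2C = 1.
Subtracting the second from the third: A + 2C = 9.
Solving: C = 2, A = 5, then B = -5.
So c_m = 5·m + (-5) + 2·(-1)^m; at m=13 this is 58.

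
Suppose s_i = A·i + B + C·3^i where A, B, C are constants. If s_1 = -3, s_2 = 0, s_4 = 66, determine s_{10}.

The three given values yield: A + B + 3C = -3; 2A + B + 9C = 0; 4A + B + 81C = 66.
Subtracting the first from the second: A + 6C = 3.
Subtracting the second from the third: 2A + 72C = 66.
Solving: C = 1, A = -3, then B = -3.
Therefore s_{10} = -30 + (-3) + 1·59049 = 59016.

59016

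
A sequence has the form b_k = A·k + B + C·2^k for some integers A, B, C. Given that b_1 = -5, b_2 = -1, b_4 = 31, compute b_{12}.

12255

The three given values yield: A + B + 2C = -5; 2A + B + 4C = -1; 4A + B + 16C = 31.
Subtracting the first from the second: A + 2C = 4.
Subtracting the second from the third: 2A + 12C = 32.
Solving: C = 3, A = -2, then B = -9.
Hence b_{12} = -2·12 + (-9) + 3·4096 = 12255.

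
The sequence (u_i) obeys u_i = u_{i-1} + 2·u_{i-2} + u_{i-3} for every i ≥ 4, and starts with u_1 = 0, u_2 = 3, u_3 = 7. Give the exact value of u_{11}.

2893

Iterate the recurrence:
u_4 = 13; u_5 = 30; u_6 = 63; u_7 = 136; u_8 = 292; u_9 = 627; u_{10} = 1347; u_{11} = 2893.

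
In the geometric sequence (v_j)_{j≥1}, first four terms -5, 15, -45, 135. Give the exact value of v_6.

1215

Common ratio r = -3.
v_j = (-5)·(-3)^(j-1).
v_6 = (-5)·(-3)^5 = 1215.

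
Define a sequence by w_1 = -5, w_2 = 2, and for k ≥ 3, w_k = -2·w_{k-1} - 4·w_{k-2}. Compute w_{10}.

w_3 = 16;  w_4 = -40;  w_5 = 16;  w_6 = 128;  w_7 = -320;  w_8 = 128;  w_9 = 1024;  w_{10} = -2560.

-2560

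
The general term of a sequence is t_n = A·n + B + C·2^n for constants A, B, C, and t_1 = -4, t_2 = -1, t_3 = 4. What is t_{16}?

65545

Write the equations: A + B + 2C = -4; 2A + B + 4C = -1; 3A + B + 8C = 4.
Subtracting the first from the second: A + 2C = 3.
Subtracting the second from the third: A + 4C = 5.
Solving: C = 1, A = 1, then B = -7.
Therefore t_{16} = 16 + (-7) + 1·65536 = 65545.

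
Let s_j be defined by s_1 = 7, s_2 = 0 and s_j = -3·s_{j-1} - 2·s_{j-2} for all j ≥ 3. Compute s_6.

210

Compute successive terms:
s_3 = -14;  s_4 = 42;  s_5 = -98;  s_6 = 210.
(Characteristic roots are -1 and -2.)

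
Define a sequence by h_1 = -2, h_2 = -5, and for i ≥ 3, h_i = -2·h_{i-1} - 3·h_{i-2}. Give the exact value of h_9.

Iterate the recurrence:
h_3 = 16  h_4 = -17  h_5 = -14  h_6 = 79  h_7 = -116  h_8 = -5  h_9 = 358.

358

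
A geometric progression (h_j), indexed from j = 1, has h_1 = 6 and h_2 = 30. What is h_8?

468750

Common ratio r = 5.
h_j = 6·5^(j-1).
h_8 = 6·5^7 = 468750.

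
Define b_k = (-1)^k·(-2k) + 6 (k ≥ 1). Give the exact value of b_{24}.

(-1)^24 = 1; -2k at k=24 is -48; so b_{24} = -42.

-42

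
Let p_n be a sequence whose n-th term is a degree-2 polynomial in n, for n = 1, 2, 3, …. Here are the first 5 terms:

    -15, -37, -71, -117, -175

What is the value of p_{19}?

1st diffs: -22, -34, -46, -58.
2nd diffs: -12, -12, -12 (constant).
Newton forward-difference form: p_n = -15 + (-22)·C(n-1,1) + (-12)·C(n-1,2).
At n = 19: n-1 = 18, so p_{19} = -15 - 396 - 1836 = -2247.

-2247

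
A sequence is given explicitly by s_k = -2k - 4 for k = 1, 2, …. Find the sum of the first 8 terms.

-104

Over k = 1..8: Σk = 36.
Total = (-2)·36 + (-4)·8 = -104.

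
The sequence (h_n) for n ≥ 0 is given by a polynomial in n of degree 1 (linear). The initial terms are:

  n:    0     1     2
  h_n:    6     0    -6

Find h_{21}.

1st diffs: -6, -6 (constant).
So h_n = -6n + 6.
Evaluating at n = 21 gives h_{21} = -120.

-120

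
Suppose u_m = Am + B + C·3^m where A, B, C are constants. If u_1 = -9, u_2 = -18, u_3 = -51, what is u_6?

Write the equations: A + B + 3C = -9; 2A + B + 9C = -18; 3A + B + 27C = -51.
Subtracting the first from the second: A + 6C = -9.
Subtracting the second from the third: A + 18C = -33.
Solving: C = -2, A = 3, then B = -6.
Hence u_6 = 3·6 + (-6) + (-2)·729 = -1446.

-1446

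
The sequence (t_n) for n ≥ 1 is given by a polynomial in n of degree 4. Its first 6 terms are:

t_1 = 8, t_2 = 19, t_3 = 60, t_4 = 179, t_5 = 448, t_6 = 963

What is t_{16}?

1st diffs: 11, 41, 119, 269, 515.
2nd diffs: 30, 78, 150, 246.
3rd diffs: 48, 72, 96.
4th diffs: 24, 24 (constant).
Newton forward-difference form: t_n = 8 + 11·C(n-1,1) + 30·C(n-1,2) + 48·C(n-1,3) + 24·C(n-1,4).
At n = 16: n-1 = 15, so t_{16} = 8 + 165 + 3150 + 21840 + 32760 = 57923.

57923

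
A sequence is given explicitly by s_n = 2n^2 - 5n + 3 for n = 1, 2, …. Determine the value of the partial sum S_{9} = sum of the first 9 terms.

372

Over n = 1..9: Σn = 45, Σn² = 285.
Total = (2)·285 + (-5)·45 + (3)·9 = 372.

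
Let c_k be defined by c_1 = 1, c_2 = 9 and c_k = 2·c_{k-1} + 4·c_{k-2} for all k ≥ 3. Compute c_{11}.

288256

c_3 = 22; c_4 = 80; c_5 = 248; c_6 = 816; c_7 = 2624; c_8 = 8512; c_9 = 27520; c_{10} = 89088; c_{11} = 288256.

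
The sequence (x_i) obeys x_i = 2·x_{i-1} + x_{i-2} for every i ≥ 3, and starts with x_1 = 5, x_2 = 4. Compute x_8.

Applying the relation repeatedly:
x_3 = 13;  x_4 = 30;  x_5 = 73;  x_6 = 176;  x_7 = 425;  x_8 = 1026.

1026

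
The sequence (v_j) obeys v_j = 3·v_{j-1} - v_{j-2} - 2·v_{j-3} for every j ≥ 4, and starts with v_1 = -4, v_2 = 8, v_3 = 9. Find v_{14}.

39198

Compute successive terms:
v_4 = 27;  v_5 = 56;  v_6 = 123;  …;  v_{11} = 4704;  v_{12} = 9567;  v_{13} = 19391;  v_{14} = 39198.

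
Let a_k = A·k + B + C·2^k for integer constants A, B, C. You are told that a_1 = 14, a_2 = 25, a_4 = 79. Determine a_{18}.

1048633

The three given values yield: A + B + 2C = 14; 2A + B + 4C = 25; 4A + B + 16C = 79.
Subtracting the first from the second: A + 2C = 11.
Subtracting the second from the third: 2A + 12C = 54.
Solving: C = 4, A = 3, then B = 3.
Therefore a_{18} = 54 + 3 + 4·262144 = 1048633.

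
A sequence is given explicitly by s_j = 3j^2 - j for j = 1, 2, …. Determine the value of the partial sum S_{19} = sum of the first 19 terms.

Over j = 1..19: Σj = 190, Σj² = 2470.
Total = (3)·2470 + (-1)·190 = 7220.

7220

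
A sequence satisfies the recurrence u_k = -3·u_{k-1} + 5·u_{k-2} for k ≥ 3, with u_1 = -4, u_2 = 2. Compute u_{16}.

Applying the relation repeatedly:
u_3 = -26; u_4 = 88; u_5 = -394; …; u_{13} = -37084324; u_{14} = 155478962; u_{15} = -651858506; u_{16} = 2732970328.

2732970328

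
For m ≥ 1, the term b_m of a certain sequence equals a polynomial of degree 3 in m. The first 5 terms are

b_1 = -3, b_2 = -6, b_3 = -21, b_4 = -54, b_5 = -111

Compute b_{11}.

1st diffs: -3, -15, -33, -57.
2nd diffs: -12, -18, -24.
3rd diffs: -6, -6 (constant).
Newton forward-difference form: b_m = -3 + (-3)·C(m-1,1) + (-12)·C(m-1,2) + (-6)·C(m-1,3).
At m = 11: m-1 = 10, so b_{11} = -3 - 30 - 540 - 720 = -1293.

-1293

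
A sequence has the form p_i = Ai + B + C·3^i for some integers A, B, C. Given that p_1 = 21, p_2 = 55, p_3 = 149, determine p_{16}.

At i = 1, 2, 3: A + B + 3C = 21; 2A + B + 9C = 55; 3A + B + 27C = 149.
Subtracting the first from the second: A + 6C = 34.
Subtracting the second from the third: A + 18C = 94.
Solving: C = 5, A = 4, then B = 2.
Hence p_{16} = 4·16 + 2 + 5·43046721 = 215233671.

215233671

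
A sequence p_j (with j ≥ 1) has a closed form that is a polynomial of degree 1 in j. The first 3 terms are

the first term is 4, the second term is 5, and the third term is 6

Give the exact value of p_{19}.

22

1st diffs: 1, 1 (constant).
So p_j = j + 3.
Evaluating at j = 19 gives p_{19} = 22.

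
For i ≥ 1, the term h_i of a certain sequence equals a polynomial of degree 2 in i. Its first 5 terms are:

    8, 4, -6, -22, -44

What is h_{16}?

-682

1st diffs: -4, -10, -16, -22.
2nd diffs: -6, -6, -6 (constant).
Newton forward-difference form: h_i = 8 + (-4)·C(i-1,1) + (-6)·C(i-1,2).
At i = 16: i-1 = 15, so h_{16} = 8 - 60 - 630 = -682.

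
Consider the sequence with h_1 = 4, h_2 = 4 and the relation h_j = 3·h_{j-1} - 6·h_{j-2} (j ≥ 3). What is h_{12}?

Iterate the recurrence:
h_3 = -12; h_4 = -60; h_5 = -108; h_6 = 36; h_7 = 756; h_8 = 2052; h_9 = 1620; h_{10} = -7452; h_{11} = -32076; h_{12} = -51516.

-51516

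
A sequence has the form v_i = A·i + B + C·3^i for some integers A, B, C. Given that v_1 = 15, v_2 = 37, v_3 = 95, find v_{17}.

Write the equations: A + B + 3C = 15; 2A + B + 9C = 37; 3A + B + 27C = 95.
Subtracting the first from the second: A + 6C = 22.
Subtracting the second from the third: A + 18C = 58.
Solving: C = 3, A = 4, then B = 2.
Therefore v_{17} = 68 + 2 + 3·129140163 = 387420559.

387420559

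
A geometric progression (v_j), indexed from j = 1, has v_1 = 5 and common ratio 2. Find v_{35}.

85899345920

v_j = 5·2^(j-1).
v_{35} = 5·2^34 = 85899345920.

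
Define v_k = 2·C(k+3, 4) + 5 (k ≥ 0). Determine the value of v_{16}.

7757

C(19, 4) = 3876, so v_{16} = 7757.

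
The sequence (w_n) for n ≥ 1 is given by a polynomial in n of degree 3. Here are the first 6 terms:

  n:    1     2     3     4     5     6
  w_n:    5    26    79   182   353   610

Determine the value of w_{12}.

1st diffs: 21, 53, 103, 171, 257.
2nd diffs: 32, 50, 68, 86.
3rd diffs: 18, 18, 18 (constant).
Newton forward-difference form: w_n = 5 + 21·C(n-1,1) + 32·C(n-1,2) + 18·C(n-1,3).
At n = 12: n-1 = 11, so w_{12} = 5 + 231 + 1760 + 2970 = 4966.

4966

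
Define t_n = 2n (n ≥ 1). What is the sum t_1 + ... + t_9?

Over n = 1..9: Σn = 45.
Total = (2)·45 = 90.

90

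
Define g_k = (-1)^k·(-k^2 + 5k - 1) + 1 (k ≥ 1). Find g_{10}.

(-1)^10 = 1; -k^2 + 5k - 1 at k=10 is -51; so g_{10} = -50.

-50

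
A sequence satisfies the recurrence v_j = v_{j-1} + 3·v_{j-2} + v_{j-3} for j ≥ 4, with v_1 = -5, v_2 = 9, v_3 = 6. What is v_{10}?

4809

Step forward from the initial values:
v_4 = 28  v_5 = 55  v_6 = 145  v_7 = 338  v_8 = 828  v_9 = 1987  v_{10} = 4809.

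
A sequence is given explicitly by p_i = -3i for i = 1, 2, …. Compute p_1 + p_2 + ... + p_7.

-84

Over i = 1..7: Σi = 28.
Total = (-3)·28 = -84.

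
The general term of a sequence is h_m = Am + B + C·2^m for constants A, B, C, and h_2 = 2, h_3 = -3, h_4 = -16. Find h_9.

At m = 2, 3, 4: 2A + B + 4C = 2; 3A + B + 8C = -3; 4A + B + 16C = -16.
Subtracting the first from the second: A + 4C = -5.
Subtracting the second from the third: A + 8C = -13.
Solving: C = -2, A = 3, then B = 4.
So h_m = 3·m + 4 + (-2)·2^m; at m=9 this is -993.

-993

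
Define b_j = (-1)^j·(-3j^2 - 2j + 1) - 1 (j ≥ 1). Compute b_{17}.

899

(-1)^17 = -1; -3j^2 - 2j + 1 at j=17 is -900; so b_{17} = 899.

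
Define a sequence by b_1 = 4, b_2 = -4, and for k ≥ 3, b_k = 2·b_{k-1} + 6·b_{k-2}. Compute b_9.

Compute successive terms:
b_3 = 16;  b_4 = 8;  b_5 = 112;  b_6 = 272;  b_7 = 1216;  b_8 = 4064;  b_9 = 15424.

15424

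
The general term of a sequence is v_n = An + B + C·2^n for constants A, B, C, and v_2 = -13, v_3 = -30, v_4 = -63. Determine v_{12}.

Write the equations: 2A + B + 4C = -13; 3A + B + 8C = -30; 4A + B + 16C = -63.
Subtracting the first from the second: A + 4C = -17.
Subtracting the second from the third: A + 8C = -33.
Solving: C = -4, A = -1, then B = 5.
Hence v_{12} = -1·12 + 5 + (-4)·4096 = -16391.

-16391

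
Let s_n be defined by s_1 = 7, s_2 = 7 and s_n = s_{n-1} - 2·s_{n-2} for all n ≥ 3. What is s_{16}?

651

Applying the relation repeatedly:
s_3 = -7  s_4 = -21  s_5 = -7  …  s_{13} = -7  s_{14} = -637  s_{15} = -623  s_{16} = 651.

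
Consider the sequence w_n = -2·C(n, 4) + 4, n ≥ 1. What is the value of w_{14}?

C(14, 4) = 1001, so w_{14} = -1998.

-1998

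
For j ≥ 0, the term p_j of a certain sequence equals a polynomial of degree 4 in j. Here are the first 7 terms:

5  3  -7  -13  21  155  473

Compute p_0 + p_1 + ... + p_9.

1st diffs: -2, -10, -6, 34, 134, 318.
2nd diffs: -8, 4, 40, 100, 184.
3rd diffs: 12, 36, 60, 84.
4th diffs: 24, 24, 24 (constant).
So p_j = j^4 - 4j^3 + j^2 + 5.
Continuing: 1083, 2117, 3731.
Summing j = 0..9 (10 terms) gives 7568.

7568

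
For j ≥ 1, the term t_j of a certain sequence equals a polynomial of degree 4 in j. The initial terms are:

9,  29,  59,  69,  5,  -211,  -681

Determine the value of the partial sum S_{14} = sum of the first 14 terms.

-72492

1st diffs: 20, 30, 10, -64, -216, -470.
2nd diffs: 10, -20, -74, -152, -254.
3rd diffs: -30, -54, -78, -102.
4th diffs: -24, -24, -24 (constant).
Newton forward-difference form: t_j = 9 + 20·C(j-1,1) + 10·C(j-1,2) + (-30)·C(j-1,3) + (-24)·C(j-1,4).
Continuing: …, -1531, -2911, -4995, -7981, …, t_{14} = -24691.
Summing j = 1..14 (14 terms) gives -72492.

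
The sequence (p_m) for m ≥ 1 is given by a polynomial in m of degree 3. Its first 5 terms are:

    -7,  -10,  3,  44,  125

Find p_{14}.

4634

1st diffs: -3, 13, 41, 81.
2nd diffs: 16, 28, 40.
3rd diffs: 12, 12 (constant).
Newton forward-difference form: p_m = -7 + (-3)·C(m-1,1) + 16·C(m-1,2) + 12·C(m-1,3).
At m = 14: m-1 = 13, so p_{14} = -7 - 39 + 1248 + 3432 = 4634.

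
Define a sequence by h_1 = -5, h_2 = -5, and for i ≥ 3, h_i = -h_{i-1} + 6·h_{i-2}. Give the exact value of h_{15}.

Iterate the recurrence:
h_3 = -25, h_4 = -5, h_5 = -145, …, h_{12} = 168955, h_{13} = -547825, h_{14} = 1561555, h_{15} = -4848505.
(Characteristic roots are 2 and -3.)

-4848505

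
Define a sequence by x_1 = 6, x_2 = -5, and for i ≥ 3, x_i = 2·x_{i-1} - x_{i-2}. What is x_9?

x_3 = -16, x_4 = -27, x_5 = -38, x_6 = -49, x_7 = -60, x_8 = -71, x_9 = -82.
(Characteristic roots are 1 and 1.)

-82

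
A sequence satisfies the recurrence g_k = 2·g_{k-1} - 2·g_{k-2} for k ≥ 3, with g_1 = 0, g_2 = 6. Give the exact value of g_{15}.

-768

Compute successive terms:
g_3 = 12  g_4 = 12  g_5 = 0  …  g_{12} = 192  g_{13} = 0  g_{14} = -384  g_{15} = -768.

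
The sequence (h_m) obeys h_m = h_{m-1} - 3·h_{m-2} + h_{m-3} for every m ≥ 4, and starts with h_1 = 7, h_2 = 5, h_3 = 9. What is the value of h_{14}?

Step forward from the initial values:
h_4 = 1; h_5 = -21; h_6 = -15; …; h_{11} = 81; h_{12} = 769; h_{13} = 267; h_{14} = -1959.

-1959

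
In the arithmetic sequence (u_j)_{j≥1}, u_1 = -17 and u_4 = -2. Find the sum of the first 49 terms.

Common difference d = (-2 - (-17)) / (4 - 1) = 5.
u_j = -17 + (j - 1)·5.
u_{49} = 223; S = 49·(-17 + 223)/2 = 5047.

5047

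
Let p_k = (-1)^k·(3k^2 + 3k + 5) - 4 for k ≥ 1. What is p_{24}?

1801

(-1)^24 = 1; 3k^2 + 3k + 5 at k=24 is 1805; so p_{24} = 1801.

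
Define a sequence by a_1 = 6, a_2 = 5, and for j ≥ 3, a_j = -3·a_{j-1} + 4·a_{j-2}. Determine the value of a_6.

Iterate the recurrence:
a_3 = 9;  a_4 = -7;  a_5 = 57;  a_6 = -199.
(Characteristic roots are 1 and -4.)

-199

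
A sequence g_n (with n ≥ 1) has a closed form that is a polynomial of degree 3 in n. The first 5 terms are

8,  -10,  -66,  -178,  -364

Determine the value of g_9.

-2208

1st diffs: -18, -56, -112, -186.
2nd diffs: -38, -56, -74.
3rd diffs: -18, -18 (constant).
Newton forward-difference form: g_n = 8 + (-18)·C(n-1,1) + (-38)·C(n-1,2) + (-18)·C(n-1,3).
At n = 9: n-1 = 8, so g_9 = 8 - 144 - 1064 - 1008 = -2208.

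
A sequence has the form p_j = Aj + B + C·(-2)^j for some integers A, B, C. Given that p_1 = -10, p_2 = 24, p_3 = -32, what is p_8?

At j = 1, 2, 3: A + B - 2C = -10; 2A + B + 4C = 24; 3A + B - 8C = -32.
Subtracting the first from the second: A + 6C = 34.
Subtracting the second from the third: A - 12C = -56.
Solving: C = 5, A = 4, then B = -4.
Therefore p_8 = 32 + (-4) + 5·256 = 1308.

1308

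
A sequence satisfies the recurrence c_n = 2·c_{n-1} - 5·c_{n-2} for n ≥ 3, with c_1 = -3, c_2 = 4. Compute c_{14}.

Step forward from the initial values:
c_3 = 23; c_4 = 26; c_5 = -63; …; c_{11} = -11617; c_{12} = -28654; c_{13} = 777; c_{14} = 144824.

144824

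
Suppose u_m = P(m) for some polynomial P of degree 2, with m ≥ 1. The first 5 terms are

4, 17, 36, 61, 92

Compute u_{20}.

1st diffs: 13, 19, 25, 31.
2nd diffs: 6, 6, 6 (constant).
Newton forward-difference form: u_m = 4 + 13·C(m-1,1) + 6·C(m-1,2).
At m = 20: m-1 = 19, so u_{20} = 4 + 247 + 1026 = 1277.

1277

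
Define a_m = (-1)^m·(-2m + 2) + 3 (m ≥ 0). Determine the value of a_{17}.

(-1)^17 = -1; -2m + 2 at m=17 is -32; so a_{17} = 35.

35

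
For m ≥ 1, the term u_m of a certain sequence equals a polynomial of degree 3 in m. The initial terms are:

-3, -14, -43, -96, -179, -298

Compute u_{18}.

-6718

1st diffs: -11, -29, -53, -83, -119.
2nd diffs: -18, -24, -30, -36.
3rd diffs: -6, -6, -6 (constant).
Newton forward-difference form: u_m = -3 + (-11)·C(m-1,1) + (-18)·C(m-1,2) + (-6)·C(m-1,3).
At m = 18: m-1 = 17, so u_{18} = -3 - 187 - 2448 - 4080 = -6718.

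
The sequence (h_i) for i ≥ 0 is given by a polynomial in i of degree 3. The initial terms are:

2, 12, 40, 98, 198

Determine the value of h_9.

1st diffs: 10, 28, 58, 100.
2nd diffs: 18, 30, 42.
3rd diffs: 12, 12 (constant).
Newton forward-difference form: h_i = 2 + 10·C(i,1) + 18·C(i,2) + 12·C(i,3).
At i = 9: i = 9, so h_9 = 2 + 90 + 648 + 1008 = 1748.

1748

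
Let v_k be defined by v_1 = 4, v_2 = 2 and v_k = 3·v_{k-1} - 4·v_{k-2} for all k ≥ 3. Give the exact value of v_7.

Iterate the recurrence:
v_3 = -10; v_4 = -38; v_5 = -74; v_6 = -70; v_7 = 86.

86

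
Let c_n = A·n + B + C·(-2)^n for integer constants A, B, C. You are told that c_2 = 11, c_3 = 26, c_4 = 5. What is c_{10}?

Write the equations: 2A + B + 4C = 11; 3A + B - 8C = 26; 4A + B + 16C = 5.
Subtracting the first from the second: A - 12C = 15.
Subtracting the second from the third: A + 24C = -21.
Solving: C = -1, A = 3, then B = 9.
Hence c_{10} = 3·10 + 9 + (-1)·1024 = -985.

-985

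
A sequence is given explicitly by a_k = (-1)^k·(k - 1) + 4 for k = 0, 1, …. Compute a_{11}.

(-1)^11 = -1; k - 1 at k=11 is 10; so a_{11} = -6.

-6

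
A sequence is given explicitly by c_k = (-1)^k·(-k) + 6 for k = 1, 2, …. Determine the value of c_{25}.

(-1)^25 = -1; -k at k=25 is -25; so c_{25} = 31.

31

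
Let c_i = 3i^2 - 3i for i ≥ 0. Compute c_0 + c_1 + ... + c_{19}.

Over i = 0..19: Σi = 190, Σi² = 2470.
Total = (3)·2470 + (-3)·190 = 6840.

6840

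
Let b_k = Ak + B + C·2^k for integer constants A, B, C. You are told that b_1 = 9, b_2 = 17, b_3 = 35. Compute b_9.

Plug in k = 1, 2, 3: A + B + 2C = 9; 2A + B + 4C = 17; 3A + B + 8C = 35.
Subtracting the first from the second: A + 2C = 8.
Subtracting the second from the third: A + 4C = 18.
Solving: C = 5, A = -2, then B = 1.
So b_k = -2·k + 1 + 5·2^k; at k=9 this is 2543.

2543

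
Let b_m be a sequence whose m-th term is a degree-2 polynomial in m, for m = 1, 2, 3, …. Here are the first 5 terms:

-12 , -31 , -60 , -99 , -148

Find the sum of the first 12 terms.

-3598

1st diffs: -19, -29, -39, -49.
2nd diffs: -10, -10, -10 (constant).
So b_m = -5m^2 - 4m - 3.
Continuing: …, -207, -276, -355, -444, …, b_{12} = -771.
Summing m = 1..12 (12 terms) gives -3598.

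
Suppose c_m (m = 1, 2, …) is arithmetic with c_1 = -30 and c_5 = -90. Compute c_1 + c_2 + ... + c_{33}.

-8910

Common difference d = (-90 - (-30)) / (5 - 1) = -15.
c_m = -30 + (m - 1)·(-15).
c_{33} = -510; S = 33·(-30 + (-510))/2 = -8910.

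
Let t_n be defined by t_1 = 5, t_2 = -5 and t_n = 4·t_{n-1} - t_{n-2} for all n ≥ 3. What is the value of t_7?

-4945

Compute successive terms:
t_3 = -25; t_4 = -95; t_5 = -355; t_6 = -1325; t_7 = -4945.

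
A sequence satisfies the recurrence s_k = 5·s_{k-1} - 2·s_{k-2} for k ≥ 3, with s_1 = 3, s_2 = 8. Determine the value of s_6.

3202

Step forward from the initial values:
s_3 = 34; s_4 = 154; s_5 = 702; s_6 = 3202.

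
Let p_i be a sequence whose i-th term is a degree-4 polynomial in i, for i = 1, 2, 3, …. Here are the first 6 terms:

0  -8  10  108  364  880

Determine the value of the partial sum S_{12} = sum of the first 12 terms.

50930

1st diffs: -8, 18, 98, 256, 516.
2nd diffs: 26, 80, 158, 260.
3rd diffs: 54, 78, 102.
4th diffs: 24, 24 (constant).
So p_i = i^4 - i^3 - 6i^2 + 2i + 4.
Continuing: …, 1782, 3220, 5368, 8424, …, p_{12} = 18172.
Summing i = 1..12 (12 terms) gives 50930.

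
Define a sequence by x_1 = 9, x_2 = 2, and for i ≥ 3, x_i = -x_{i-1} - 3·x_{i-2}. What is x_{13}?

-7151

x_3 = -29  x_4 = 23  x_5 = 64  …  x_{10} = -1093  x_{11} = 1936  x_{12} = 1343  x_{13} = -7151.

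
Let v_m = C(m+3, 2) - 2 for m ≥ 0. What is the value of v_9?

64

C(12, 2) = 66, so v_9 = 64.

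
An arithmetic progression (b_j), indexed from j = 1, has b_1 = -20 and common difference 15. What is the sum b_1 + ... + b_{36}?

8730

b_j = -20 + (j - 1)·15.
b_{36} = 505; S = 36·(-20 + 505)/2 = 8730.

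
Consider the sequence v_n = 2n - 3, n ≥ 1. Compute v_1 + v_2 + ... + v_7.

35

Over n = 1..7: Σn = 28.
Total = (2)·28 + (-3)·7 = 35.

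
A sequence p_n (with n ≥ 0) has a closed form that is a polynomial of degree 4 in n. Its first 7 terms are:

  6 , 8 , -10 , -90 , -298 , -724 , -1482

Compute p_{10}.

-10954

1st diffs: 2, -18, -80, -208, -426, -758.
2nd diffs: -20, -62, -128, -218, -332.
3rd diffs: -42, -66, -90, -114.
4th diffs: -24, -24, -24 (constant).
Newton forward-difference form: p_n = 6 + 2·C(n,1) + (-20)·C(n,2) + (-42)·C(n,3) + (-24)·C(n,4).
At n = 10: n = 10, so p_{10} = 6 + 20 - 900 - 5040 - 5040 = -10954.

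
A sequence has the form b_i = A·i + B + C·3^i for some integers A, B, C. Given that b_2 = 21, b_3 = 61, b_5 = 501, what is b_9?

39397

Plug in i = 2, 3, 5: 2A + B + 9C = 21; 3A + B + 27C = 61; 5A + B + 243C = 501.
Subtracting the first from the second: A + 18C = 40.
Subtracting the second from the third: 2A + 216C = 440.
Solving: C = 2, A = 4, then B = -5.
Therefore b_9 = 36 + (-5) + 2·19683 = 39397.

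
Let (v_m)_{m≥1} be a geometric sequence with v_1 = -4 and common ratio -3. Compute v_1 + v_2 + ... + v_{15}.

v_m = (-4)·(-3)^(m-1).
S = (-4)·((-3)^15 - 1)/(-3 - 1) = (-4)·(-14348907 - 1)/(-4) = -14348908.

-14348908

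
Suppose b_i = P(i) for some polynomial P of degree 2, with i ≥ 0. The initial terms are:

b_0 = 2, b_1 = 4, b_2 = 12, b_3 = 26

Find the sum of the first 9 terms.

1st diffs: 2, 8, 14.
2nd diffs: 6, 6 (constant).
Newton forward-difference form: b_i = 2 + 2·C(i,1) + 6·C(i,2).
Continuing: …, 46, 72, 104, 142, …, b_8 = 186.
Summing i = 0..8 (9 terms) gives 594.

594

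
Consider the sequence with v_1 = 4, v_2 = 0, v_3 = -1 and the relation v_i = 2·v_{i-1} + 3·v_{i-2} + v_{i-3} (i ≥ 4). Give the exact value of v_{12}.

5377

Iterate the recurrence:
v_4 = 2;  v_5 = 1;  v_6 = 7;  v_7 = 19;  v_8 = 60;  v_9 = 184;  v_{10} = 567;  v_{11} = 1746;  v_{12} = 5377.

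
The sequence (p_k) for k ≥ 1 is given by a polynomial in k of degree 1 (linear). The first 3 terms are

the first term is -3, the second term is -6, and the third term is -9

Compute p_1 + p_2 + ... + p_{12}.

-234

1st diffs: -3, -3 (constant).
So p_k = -3k.
Continuing: …, -12, -15, -18, -21, …, p_{12} = -36.
Summing k = 1..12 (12 terms) gives -234.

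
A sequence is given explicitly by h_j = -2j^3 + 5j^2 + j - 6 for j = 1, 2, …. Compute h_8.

h_8 = -2·8^3 + 5·8^2 + 1·8 - 6 = -702.

-702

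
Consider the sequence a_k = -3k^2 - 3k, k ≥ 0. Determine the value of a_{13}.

a_{13} = -3·13^2 - 3·13 = -546.

-546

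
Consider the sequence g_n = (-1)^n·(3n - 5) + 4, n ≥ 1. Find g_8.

23

(-1)^8 = 1; 3n - 5 at n=8 is 19; so g_8 = 23.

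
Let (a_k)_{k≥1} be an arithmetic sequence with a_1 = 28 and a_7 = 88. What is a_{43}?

Common difference d = (88 - 28) / (7 - 1) = 10.
a_k = 28 + (k - 1)·10.
a_{43} = 28 + 42·10 = 448.

448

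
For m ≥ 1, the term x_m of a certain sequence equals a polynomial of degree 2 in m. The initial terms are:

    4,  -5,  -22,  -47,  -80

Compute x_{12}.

1st diffs: -9, -17, -25, -33.
2nd diffs: -8, -8, -8 (constant).
Newton forward-difference form: x_m = 4 + (-9)·C(m-1,1) + (-8)·C(m-1,2).
At m = 12: m-1 = 11, so x_{12} = 4 - 99 - 440 = -535.

-535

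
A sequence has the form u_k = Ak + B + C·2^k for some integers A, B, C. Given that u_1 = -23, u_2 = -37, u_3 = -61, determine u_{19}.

-2621525

Plug in k = 1, 2, 3: A + B + 2C = -23; 2A + B + 4C = -37; 3A + B + 8C = -61.
Subtracting the first from the second: A + 2C = -14.
Subtracting the second from the third: A + 4C = -24.
Solving: C = -5, A = -4, then B = -9.
So u_k = -4·k + (-9) + (-5)·2^k; at k=19 this is -2621525.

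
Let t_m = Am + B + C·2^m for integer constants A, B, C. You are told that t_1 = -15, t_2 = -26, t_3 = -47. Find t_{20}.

Write the equations: A + B + 2C = -15; 2A + B + 4C = -26; 3A + B + 8C = -47.
Subtracting the first from the second: A + 2C = -11.
Subtracting the second from the third: A + 4C = -21.
Solving: C = -5, A = -1, then B = -4.
So t_m = -1·m + (-4) + (-5)·2^m; at m=20 this is -5242904.

-5242904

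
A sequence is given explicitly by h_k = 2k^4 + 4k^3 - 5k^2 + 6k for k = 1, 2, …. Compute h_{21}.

h_{21} = 2·21^4 + 4·21^3 - 5·21^2 + 6·21 = 423927.

423927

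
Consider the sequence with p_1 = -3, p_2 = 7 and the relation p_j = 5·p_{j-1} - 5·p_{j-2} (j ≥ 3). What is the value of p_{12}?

6931250

Applying the relation repeatedly:
p_3 = 50;  p_4 = 215;  p_5 = 825;  p_6 = 3050;  p_7 = 11125;  p_8 = 40375;  p_9 = 146250;  p_{10} = 529375;  p_{11} = 1915625;  p_{12} = 6931250.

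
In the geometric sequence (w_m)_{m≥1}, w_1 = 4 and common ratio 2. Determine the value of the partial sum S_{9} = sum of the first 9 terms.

2044

w_m = 4·2^(m-1).
S = 4·(2^9 - 1)/(2 - 1) = 4·(512 - 1)/(1) = 2044.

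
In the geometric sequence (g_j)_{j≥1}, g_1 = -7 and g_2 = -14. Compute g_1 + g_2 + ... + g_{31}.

-15032385529

Common ratio r = 2.
g_j = (-7)·2^(j-1).
S = (-7)·(2^31 - 1)/(2 - 1) = (-7)·(2147483648 - 1)/(1) = -15032385529.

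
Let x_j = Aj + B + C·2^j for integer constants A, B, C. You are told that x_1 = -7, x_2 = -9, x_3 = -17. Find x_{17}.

-393153

Write the equations: A + B + 2C = -7; 2A + B + 4C = -9; 3A + B + 8C = -17.
Subtracting the first from the second: A + 2C = -2.
Subtracting the second from the third: A + 4C = -8.
Solving: C = -3, A = 4, then B = -5.
Hence x_{17} = 4·17 + (-5) + (-3)·131072 = -393153.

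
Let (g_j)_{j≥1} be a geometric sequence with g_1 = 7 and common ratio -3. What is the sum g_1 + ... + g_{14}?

-8370194

g_j = 7·(-3)^(j-1).
S = 7·((-3)^14 - 1)/(-3 - 1) = 7·(4782969 - 1)/(-4) = -8370194.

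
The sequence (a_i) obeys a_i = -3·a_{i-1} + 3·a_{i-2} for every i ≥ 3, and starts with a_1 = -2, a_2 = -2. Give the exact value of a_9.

a_3 = 0, a_4 = -6, a_5 = 18, a_6 = -72, a_7 = 270, a_8 = -1026, a_9 = 3888.

3888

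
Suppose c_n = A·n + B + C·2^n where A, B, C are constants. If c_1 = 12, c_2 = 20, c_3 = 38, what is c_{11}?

The three given values yield: A + B + 2C = 12; 2A + B + 4C = 20; 3A + B + 8C = 38.
Subtracting the first from the second: A + 2C = 8.
Subtracting the second from the third: A + 4C = 18.
Solving: C = 5, A = -2, then B = 4.
Therefore c_{11} = -22 + 4 + 5·2048 = 10222.

10222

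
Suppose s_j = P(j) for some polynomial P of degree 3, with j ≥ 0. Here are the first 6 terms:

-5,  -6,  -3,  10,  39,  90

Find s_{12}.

1st diffs: -1, 3, 13, 29, 51.
2nd diffs: 4, 10, 16, 22.
3rd diffs: 6, 6, 6 (constant).
Newton forward-difference form: s_j = -5 + (-1)·C(j,1) + 4·C(j,2) + 6·C(j,3).
At j = 12: j = 12, so s_{12} = -5 - 12 + 264 + 1320 = 1567.

1567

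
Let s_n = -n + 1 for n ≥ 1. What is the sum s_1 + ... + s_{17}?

-136

Over n = 1..17: Σn = 153.
Total = (-1)·153 + (1)·17 = -136.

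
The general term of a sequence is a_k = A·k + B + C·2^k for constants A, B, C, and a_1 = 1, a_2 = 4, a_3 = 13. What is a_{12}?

12250

Plug in k = 1, 2, 3: A + B + 2C = 1; 2A + B + 4C = 4; 3A + B + 8C = 13.
Subtracting the first from the second: A + 2C = 3.
Subtracting the second from the third: A + 4C = 9.
Solving: C = 3, A = -3, then B = -2.
Hence a_{12} = -3·12 + (-2) + 3·4096 = 12250.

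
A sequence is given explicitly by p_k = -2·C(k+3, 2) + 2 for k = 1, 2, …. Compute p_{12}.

C(15, 2) = 105, so p_{12} = -208.

-208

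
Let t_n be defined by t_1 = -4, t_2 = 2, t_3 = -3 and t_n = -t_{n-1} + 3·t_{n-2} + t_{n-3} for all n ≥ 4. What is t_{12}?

Step forward from the initial values:
t_4 = 5;  t_5 = -12;  t_6 = 24;  t_7 = -55;  t_8 = 115;  t_9 = -256;  t_{10} = 546;  t_{11} = -1199;  t_{12} = 2581.

2581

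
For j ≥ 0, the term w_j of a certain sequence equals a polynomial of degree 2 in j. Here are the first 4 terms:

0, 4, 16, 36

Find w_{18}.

1st diffs: 4, 12, 20.
2nd diffs: 8, 8 (constant).
Newton forward-difference form: w_j = 4·C(j,1) + 8·C(j,2).
At j = 18: j = 18, so w_{18} = 72 + 1224 = 1296.

1296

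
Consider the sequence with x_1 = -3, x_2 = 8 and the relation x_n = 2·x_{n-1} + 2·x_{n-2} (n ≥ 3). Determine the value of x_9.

5200

Applying the relation repeatedly:
x_3 = 10, x_4 = 36, x_5 = 92, x_6 = 256, x_7 = 696, x_8 = 1904, x_9 = 5200.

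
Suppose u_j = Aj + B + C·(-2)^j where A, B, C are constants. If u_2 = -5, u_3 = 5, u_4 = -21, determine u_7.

117

At j = 2, 3, 4: 2A + B + 4C = -5; 3A + B - 8C = 5; 4A + B + 16C = -21.
Subtracting the first from the second: A - 12C = 10.
Subtracting the second from the third: A + 24C = -26.
Solving: C = -1, A = -2, then B = 3.
Hence u_7 = -2·7 + 3 + (-1)·(-128) = 117.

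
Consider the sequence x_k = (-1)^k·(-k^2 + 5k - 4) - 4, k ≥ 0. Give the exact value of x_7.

14

(-1)^7 = -1; -k^2 + 5k - 4 at k=7 is -18; so x_7 = 14.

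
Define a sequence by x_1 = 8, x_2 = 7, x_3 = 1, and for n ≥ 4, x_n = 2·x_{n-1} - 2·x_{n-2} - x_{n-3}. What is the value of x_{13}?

Iterate the recurrence:
x_4 = -20;  x_5 = -49;  x_6 = -59;  x_7 = 0;  x_8 = 167;  x_9 = 393;  x_{10} = 452;  x_{11} = -49;  x_{12} = -1395;  x_{13} = -3144.

-3144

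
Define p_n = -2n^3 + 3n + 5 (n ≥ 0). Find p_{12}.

-3415

p_{12} = -2·12^3 + 3·12 + 5 = -3415.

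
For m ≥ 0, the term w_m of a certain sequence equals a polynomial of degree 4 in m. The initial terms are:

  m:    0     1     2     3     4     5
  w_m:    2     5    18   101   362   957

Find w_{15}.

93917

1st diffs: 3, 13, 83, 261, 595.
2nd diffs: 10, 70, 178, 334.
3rd diffs: 60, 108, 156.
4th diffs: 48, 48 (constant).
Newton forward-difference form: w_m = 2 + 3·C(m,1) + 10·C(m,2) + 60·C(m,3) + 48·C(m,4).
At m = 15: m = 15, so w_{15} = 2 + 45 + 1050 + 27300 + 65520 = 93917.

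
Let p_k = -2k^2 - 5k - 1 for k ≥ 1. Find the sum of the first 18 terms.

Over k = 1..18: Σk = 171, Σk² = 2109.
Total = (-2)·2109 + (-5)·171 + (-1)·18 = -5091.

-5091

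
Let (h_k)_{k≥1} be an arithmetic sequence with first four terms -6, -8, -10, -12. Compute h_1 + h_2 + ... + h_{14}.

-266

Common difference d = -2.
h_k = -6 + (k - 1)·(-2).
h_{14} = -32; S = 14·(-6 + (-32))/2 = -266.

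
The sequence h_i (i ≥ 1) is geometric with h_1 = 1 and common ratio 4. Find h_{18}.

h_i = 1·4^(i-1).
h_{18} = 1·4^17 = 17179869184.

17179869184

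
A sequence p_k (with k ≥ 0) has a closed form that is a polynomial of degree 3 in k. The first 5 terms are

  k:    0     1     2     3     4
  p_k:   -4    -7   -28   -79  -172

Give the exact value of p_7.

-823

1st diffs: -3, -21, -51, -93.
2nd diffs: -18, -30, -42.
3rd diffs: -12, -12 (constant).
Newton forward-difference form: p_k = -4 + (-3)·C(k,1) + (-18)·C(k,2) + (-12)·C(k,3).
At k = 7: k = 7, so p_7 = -4 - 21 - 378 - 420 = -823.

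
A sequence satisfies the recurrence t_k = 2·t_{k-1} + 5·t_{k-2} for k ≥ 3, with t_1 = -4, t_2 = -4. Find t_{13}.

-5676772

Iterate the recurrence:
t_3 = -28;  t_4 = -76;  t_5 = -292;  …;  t_{10} = -138244;  t_{11} = -477148;  t_{12} = -1645516;  t_{13} = -5676772.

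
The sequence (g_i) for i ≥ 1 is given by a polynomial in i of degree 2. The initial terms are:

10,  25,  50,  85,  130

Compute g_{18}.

1st diffs: 15, 25, 35, 45.
2nd diffs: 10, 10, 10 (constant).
Newton forward-difference form: g_i = 10 + 15·C(i-1,1) + 10·C(i-1,2).
At i = 18: i-1 = 17, so g_{18} = 10 + 255 + 1360 = 1625.

1625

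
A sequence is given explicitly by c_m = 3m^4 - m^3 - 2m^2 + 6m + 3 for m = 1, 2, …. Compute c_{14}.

112199

c_{14} = 3·14^4 - 1·14^3 - 2·14^2 + 6·14 + 3 = 112199.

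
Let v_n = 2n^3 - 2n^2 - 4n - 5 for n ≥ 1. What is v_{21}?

v_{21} = 2·21^3 - 2·21^2 - 4·21 - 5 = 17551.

17551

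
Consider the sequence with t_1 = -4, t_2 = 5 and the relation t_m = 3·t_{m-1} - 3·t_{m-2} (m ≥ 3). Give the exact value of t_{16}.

Step forward from the initial values:
t_3 = 27, t_4 = 66, t_5 = 117, …, t_{13} = -2916, t_{14} = 3645, t_{15} = 19683, t_{16} = 48114.

48114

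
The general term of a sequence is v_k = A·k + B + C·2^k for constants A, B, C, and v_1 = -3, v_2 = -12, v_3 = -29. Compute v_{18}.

The three given values yield: A + B + 2C = -3; 2A + B + 4C = -12; 3A + B + 8C = -29.
Subtracting the first from the second: A + 2C = -9.
Subtracting the second from the third: A + 4C = -17.
Solving: C = -4, A = -1, then B = 6.
Therefore v_{18} = -18 + 6 + (-4)·262144 = -1048588.

-1048588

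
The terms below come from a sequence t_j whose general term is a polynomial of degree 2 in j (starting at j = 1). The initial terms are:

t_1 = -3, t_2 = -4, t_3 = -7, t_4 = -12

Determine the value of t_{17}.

1st diffs: -1, -3, -5.
2nd diffs: -2, -2 (constant).
Newton forward-difference form: t_j = -3 + (-1)·C(j-1,1) + (-2)·C(j-1,2).
At j = 17: j-1 = 16, so t_{17} = -3 - 16 - 240 = -259.

-259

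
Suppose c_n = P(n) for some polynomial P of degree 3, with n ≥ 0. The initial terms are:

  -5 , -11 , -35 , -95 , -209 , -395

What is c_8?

-1565

1st diffs: -6, -24, -60, -114, -186.
2nd diffs: -18, -36, -54, -72.
3rd diffs: -18, -18, -18 (constant).
So c_n = -3n^3 - 3n - 5.
Evaluating at n = 8 gives c_8 = -1565.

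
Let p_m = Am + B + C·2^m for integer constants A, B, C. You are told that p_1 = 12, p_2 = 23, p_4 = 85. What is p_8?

1289

Write the equations: A + B + 2C = 12; 2A + B + 4C = 23; 4A + B + 16C = 85.
Subtracting the first from the second: A + 2C = 11.
Subtracting the second from the third: 2A + 12C = 62.
Solving: C = 5, A = 1, then B = 1.
Hence p_8 = 1·8 + 1 + 5·256 = 1289.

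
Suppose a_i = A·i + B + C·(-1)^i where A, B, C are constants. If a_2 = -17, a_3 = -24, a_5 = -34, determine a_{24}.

Write the equations: 2A + B + C = -17; 3A + B - C = -24; 5A + B - C = -34.
Subtracting the first from the second: A - 2C = -7.
Subtracting the second from the third: 2A = -10.
Solving: C = 1, A = -5, then B = -8.
Therefore a_{24} = -120 + (-8) + 1·1 = -127.

-127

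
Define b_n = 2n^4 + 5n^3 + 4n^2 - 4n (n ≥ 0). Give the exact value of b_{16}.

152512

b_{16} = 2·16^4 + 5·16^3 + 4·16^2 - 4·16 = 152512.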